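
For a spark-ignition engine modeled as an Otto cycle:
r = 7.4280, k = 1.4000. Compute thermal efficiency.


r^(k-1) = 2.2302
eta = 1 - 1/2.2302 = 0.5516 = 55.1615%

55.1615%


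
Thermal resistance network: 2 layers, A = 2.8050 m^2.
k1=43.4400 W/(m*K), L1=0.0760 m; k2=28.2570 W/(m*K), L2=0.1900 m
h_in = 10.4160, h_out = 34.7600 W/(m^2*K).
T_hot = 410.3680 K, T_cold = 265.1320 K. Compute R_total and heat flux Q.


R_conv_in = 1/(10.4160*2.8050) = 0.0342
R_1 = 0.0760/(43.4400*2.8050) = 0.0006
R_2 = 0.1900/(28.2570*2.8050) = 0.0024
R_conv_out = 1/(34.7600*2.8050) = 0.0103
R_total = 0.0475 K/W
Q = 145.2360 / 0.0475 = 3057.3503 W

R_total = 0.0475 K/W, Q = 3057.3503 W


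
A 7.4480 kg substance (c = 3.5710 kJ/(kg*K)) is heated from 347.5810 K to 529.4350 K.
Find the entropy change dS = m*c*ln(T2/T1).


T2/T1 = 1.5232
ln(T2/T1) = 0.4208
dS = 7.4480 * 3.5710 * 0.4208 = 11.1923 kJ/K

11.1923 kJ/K


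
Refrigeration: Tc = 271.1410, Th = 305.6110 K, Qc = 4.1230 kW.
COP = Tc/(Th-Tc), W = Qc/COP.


COP = 271.1410 / 34.4700 = 7.8660
W = 4.1230 / 7.8660 = 0.5242 kW

COP = 7.8660, W = 0.5242 kW


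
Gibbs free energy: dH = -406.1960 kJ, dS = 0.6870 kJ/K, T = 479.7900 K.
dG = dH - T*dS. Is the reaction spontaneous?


T*dS = 479.7900 * 0.6870 = 329.6157 kJ
dG = -406.1960 - 329.6157 = -735.8117 kJ (spontaneous)

dG = -735.8117 kJ, spontaneous


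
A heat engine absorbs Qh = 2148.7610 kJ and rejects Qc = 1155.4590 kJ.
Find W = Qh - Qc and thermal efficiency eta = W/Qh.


W = 2148.7610 - 1155.4590 = 993.3020 kJ
eta = 993.3020 / 2148.7610 = 0.4623 = 46.2267%

W = 993.3020 kJ, eta = 46.2267%


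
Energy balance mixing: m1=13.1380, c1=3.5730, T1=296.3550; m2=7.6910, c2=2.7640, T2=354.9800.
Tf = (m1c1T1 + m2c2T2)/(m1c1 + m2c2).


num = 21457.6562
den = 68.2000
Tf = 314.6284 K

314.6284 K


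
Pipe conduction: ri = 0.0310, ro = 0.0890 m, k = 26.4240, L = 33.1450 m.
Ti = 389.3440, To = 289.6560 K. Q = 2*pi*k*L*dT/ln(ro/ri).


dT = 99.6880 K
ln(ro/ri) = 1.0546
Q = 2*pi*26.4240*33.1450*99.6880 / 1.0546 = 520153.2569 W

520153.2569 W


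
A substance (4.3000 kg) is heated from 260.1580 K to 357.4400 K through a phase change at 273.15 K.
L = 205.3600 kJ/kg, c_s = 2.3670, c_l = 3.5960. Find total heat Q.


Q1 (sensible, solid) = 4.3000 * 2.3670 * 12.9920 = 132.2339 kJ
Q2 (latent) = 4.3000 * 205.3600 = 883.0480 kJ
Q3 (sensible, liquid) = 4.3000 * 3.5960 * 84.2900 = 1303.3594 kJ
Q_total = 2318.6413 kJ

2318.6413 kJ


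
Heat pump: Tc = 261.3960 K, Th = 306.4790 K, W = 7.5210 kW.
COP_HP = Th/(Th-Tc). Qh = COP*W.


COP = 306.4790 / 45.0830 = 6.7981
Qh = 6.7981 * 7.5210 = 51.1286 kW

COP = 6.7981, Qh = 51.1286 kW


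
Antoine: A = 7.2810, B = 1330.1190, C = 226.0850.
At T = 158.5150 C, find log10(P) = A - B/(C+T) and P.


C+T = 384.6000
B/(C+T) = 3.4584
log10(P) = 7.2810 - 3.4584 = 3.8226
P = 10^3.8226 = 6645.8764 mmHg

6645.8764 mmHg


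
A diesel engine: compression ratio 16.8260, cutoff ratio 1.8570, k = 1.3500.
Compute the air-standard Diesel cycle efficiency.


r^(k-1) = 2.6859
rc^k = 2.3062
eta = 0.5797 = 57.9661%

57.9661%


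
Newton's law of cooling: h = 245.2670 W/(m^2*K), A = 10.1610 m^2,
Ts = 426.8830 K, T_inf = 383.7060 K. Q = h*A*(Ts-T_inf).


dT = 43.1770 K
Q = 245.2670 * 10.1610 * 43.1770 = 107603.9054 W

107603.9054 W


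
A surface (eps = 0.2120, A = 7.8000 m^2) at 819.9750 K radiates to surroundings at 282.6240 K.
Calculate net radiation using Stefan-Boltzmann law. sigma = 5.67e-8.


T^4 = 4.5207e+11
Tsurr^4 = 6.3802e+09
Q = 0.2120 * 5.67e-8 * 7.8000 * 4.4569e+11 = 41787.1645 W

41787.1645 W


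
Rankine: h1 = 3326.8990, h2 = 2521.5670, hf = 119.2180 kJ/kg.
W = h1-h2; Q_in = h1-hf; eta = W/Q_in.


W = 805.3320 kJ/kg
Q_in = 3207.6810 kJ/kg
eta = 0.2511 = 25.1064%

eta = 25.1064%


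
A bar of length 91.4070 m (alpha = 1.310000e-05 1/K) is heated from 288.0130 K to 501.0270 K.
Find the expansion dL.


dT = 213.0140 K
dL = 1.310000e-05 * 91.4070 * 213.0140 = 0.255070 m
L_final = 91.662070 m

dL = 0.255070 m


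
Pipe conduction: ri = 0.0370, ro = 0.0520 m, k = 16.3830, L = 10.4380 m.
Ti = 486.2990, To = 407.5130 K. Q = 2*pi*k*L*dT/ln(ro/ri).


dT = 78.7860 K
ln(ro/ri) = 0.3403
Q = 2*pi*16.3830*10.4380*78.7860 / 0.3403 = 248739.5030 W

248739.5030 W


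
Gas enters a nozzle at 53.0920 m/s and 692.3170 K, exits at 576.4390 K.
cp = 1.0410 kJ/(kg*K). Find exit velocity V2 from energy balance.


dT = 115.8780 K
2*cp*1000*dT = 241257.9960
V1^2 = 2818.7605
V2 = sqrt(244076.7565) = 494.0412 m/s

494.0412 m/s


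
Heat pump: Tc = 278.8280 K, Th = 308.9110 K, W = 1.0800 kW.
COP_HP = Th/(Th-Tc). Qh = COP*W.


COP = 308.9110 / 30.0830 = 10.2686
Qh = 10.2686 * 1.0800 = 11.0901 kW

COP = 10.2686, Qh = 11.0901 kW


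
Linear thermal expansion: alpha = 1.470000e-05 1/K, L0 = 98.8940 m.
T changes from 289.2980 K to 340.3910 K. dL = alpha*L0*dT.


dT = 51.0930 K
dL = 1.470000e-05 * 98.8940 * 51.0930 = 0.074276 m
L_final = 98.968276 m

dL = 0.074276 m


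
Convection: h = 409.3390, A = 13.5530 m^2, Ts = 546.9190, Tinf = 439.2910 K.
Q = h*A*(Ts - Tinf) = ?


dT = 107.6280 K
Q = 409.3390 * 13.5530 * 107.6280 = 597095.5475 W

597095.5475 W


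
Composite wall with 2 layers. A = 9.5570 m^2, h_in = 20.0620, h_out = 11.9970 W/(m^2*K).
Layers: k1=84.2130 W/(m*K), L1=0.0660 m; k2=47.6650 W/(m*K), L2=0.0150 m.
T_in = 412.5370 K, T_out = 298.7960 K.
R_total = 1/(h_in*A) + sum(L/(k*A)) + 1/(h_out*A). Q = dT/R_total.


R_conv_in = 1/(20.0620*9.5570) = 0.0052
R_1 = 0.0660/(84.2130*9.5570) = 8.2006e-05
R_2 = 0.0150/(47.6650*9.5570) = 3.2928e-05
R_conv_out = 1/(11.9970*9.5570) = 0.0087
R_total = 0.0141 K/W
Q = 113.7410 / 0.0141 = 8094.1052 W

R_total = 0.0141 K/W, Q = 8094.1052 W


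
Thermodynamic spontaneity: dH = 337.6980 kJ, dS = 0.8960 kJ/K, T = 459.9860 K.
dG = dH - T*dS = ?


T*dS = 459.9860 * 0.8960 = 412.1475 kJ
dG = 337.6980 - 412.1475 = -74.4495 kJ (spontaneous)

dG = -74.4495 kJ, spontaneous


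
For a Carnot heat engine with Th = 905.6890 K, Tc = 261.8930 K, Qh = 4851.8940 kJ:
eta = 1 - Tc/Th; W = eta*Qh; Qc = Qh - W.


eta = 1 - 261.8930/905.6890 = 0.7108
W = 0.7108 * 4851.8940 = 3448.8991 kJ
Qc = 4851.8940 - 3448.8991 = 1402.9949 kJ

eta = 71.0836%, W = 3448.8991 kJ, Qc = 1402.9949 kJ


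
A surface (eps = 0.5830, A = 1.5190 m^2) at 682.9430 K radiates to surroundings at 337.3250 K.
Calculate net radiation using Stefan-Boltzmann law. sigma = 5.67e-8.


T^4 = 2.1754e+11
Tsurr^4 = 1.2948e+10
Q = 0.5830 * 5.67e-8 * 1.5190 * 2.0459e+11 = 10272.9980 W

10272.9980 W


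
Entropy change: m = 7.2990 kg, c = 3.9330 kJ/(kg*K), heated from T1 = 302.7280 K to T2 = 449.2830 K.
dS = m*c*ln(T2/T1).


T2/T1 = 1.4841
ln(T2/T1) = 0.3948
dS = 7.2990 * 3.9330 * 0.3948 = 11.3340 kJ/K

11.3340 kJ/K


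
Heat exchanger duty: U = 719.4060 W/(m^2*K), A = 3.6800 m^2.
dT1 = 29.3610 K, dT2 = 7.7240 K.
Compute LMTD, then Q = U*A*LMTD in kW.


LMTD = 16.2034 K
Q = 719.4060 * 3.6800 * 16.2034 = 42897.1777 W = 42.8972 kW

42.8972 kW


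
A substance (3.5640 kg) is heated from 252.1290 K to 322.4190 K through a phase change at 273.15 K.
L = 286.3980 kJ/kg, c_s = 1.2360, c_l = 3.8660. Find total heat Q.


Q1 (sensible, solid) = 3.5640 * 1.2360 * 21.0210 = 92.5997 kJ
Q2 (latent) = 3.5640 * 286.3980 = 1020.7225 kJ
Q3 (sensible, liquid) = 3.5640 * 3.8660 * 49.2690 = 678.8492 kJ
Q_total = 1792.1713 kJ

1792.1713 kJ


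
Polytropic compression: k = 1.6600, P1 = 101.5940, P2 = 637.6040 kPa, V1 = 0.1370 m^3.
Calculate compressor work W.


(k-1)/k = 0.3976
(P2/P1)^exp = 2.0756
W = 2.5152 * 101.5940 * 0.1370 * (2.0756 - 1) = 37.6546 kJ

37.6546 kJ


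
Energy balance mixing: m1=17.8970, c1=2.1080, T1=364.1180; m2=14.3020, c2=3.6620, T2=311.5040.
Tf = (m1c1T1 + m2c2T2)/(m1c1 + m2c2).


num = 30051.7215
den = 90.1008
Tf = 333.5345 K

333.5345 K


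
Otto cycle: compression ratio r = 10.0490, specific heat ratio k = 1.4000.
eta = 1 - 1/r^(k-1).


r^(k-1) = 2.5168
eta = 1 - 1/2.5168 = 0.6027 = 60.2670%

60.2670%


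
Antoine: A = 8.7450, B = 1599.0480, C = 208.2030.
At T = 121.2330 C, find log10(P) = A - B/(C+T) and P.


C+T = 329.4360
B/(C+T) = 4.8539
log10(P) = 8.7450 - 4.8539 = 3.8911
P = 10^3.8911 = 7782.2334 mmHg

7782.2334 mmHg


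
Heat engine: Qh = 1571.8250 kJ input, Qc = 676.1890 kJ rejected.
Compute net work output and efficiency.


W = 1571.8250 - 676.1890 = 895.6360 kJ
eta = 895.6360 / 1571.8250 = 0.5698 = 56.9806%

W = 895.6360 kJ, eta = 56.9806%


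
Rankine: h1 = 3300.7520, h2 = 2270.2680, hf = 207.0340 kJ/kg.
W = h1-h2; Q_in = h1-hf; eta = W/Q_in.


W = 1030.4840 kJ/kg
Q_in = 3093.7180 kJ/kg
eta = 0.3331 = 33.3089%

eta = 33.3089%


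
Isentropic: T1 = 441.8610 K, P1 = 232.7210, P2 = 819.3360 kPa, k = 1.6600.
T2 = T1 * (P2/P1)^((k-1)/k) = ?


(k-1)/k = 0.3976
(P2/P1)^exp = 1.6494
T2 = 441.8610 * 1.6494 = 728.8180 K

728.8180 K


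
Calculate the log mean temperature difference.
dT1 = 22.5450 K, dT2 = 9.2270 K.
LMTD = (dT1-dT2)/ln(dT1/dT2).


dT1/dT2 = 2.4434
ln(dT1/dT2) = 0.8934
LMTD = 13.3180 / 0.8934 = 14.9074 K

14.9074 K


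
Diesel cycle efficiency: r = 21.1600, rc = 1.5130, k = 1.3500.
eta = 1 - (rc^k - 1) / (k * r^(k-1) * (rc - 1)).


r^(k-1) = 2.9103
rc^k = 1.7490
eta = 0.6284 = 62.8394%

62.8394%


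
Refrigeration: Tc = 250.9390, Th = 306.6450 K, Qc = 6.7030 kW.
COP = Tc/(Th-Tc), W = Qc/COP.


COP = 250.9390 / 55.7060 = 4.5047
W = 6.7030 / 4.5047 = 1.4880 kW

COP = 4.5047, W = 1.4880 kW


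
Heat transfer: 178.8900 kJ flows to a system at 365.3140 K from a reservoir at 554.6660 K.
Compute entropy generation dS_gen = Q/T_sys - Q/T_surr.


dS_sys = 178.8900/365.3140 = 0.4897 kJ/K
dS_surr = -178.8900/554.6660 = -0.3225 kJ/K
dS_gen = 0.4897 - 0.3225 = 0.1672 kJ/K (irreversible)

dS_gen = 0.1672 kJ/K, irreversible


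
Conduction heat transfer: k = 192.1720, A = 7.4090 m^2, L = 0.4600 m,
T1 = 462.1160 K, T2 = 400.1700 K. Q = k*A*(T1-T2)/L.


dT = 61.9460 K
Q = 192.1720 * 7.4090 * 61.9460 / 0.4600 = 191736.6527 W

191736.6527 W


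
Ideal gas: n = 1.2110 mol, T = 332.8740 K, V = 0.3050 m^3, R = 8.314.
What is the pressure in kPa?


P = nRT/V = 1.2110 * 8.314 * 332.8740 / 0.3050
= 3351.4600 / 0.3050 = 10988.3934 Pa = 10.9884 kPa

10.9884 kPa


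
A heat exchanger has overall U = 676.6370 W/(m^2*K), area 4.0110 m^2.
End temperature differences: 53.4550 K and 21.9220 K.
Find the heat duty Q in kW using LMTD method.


LMTD = 35.3767 K
Q = 676.6370 * 4.0110 * 35.3767 = 96012.0361 W = 96.0120 kW

96.0120 kW


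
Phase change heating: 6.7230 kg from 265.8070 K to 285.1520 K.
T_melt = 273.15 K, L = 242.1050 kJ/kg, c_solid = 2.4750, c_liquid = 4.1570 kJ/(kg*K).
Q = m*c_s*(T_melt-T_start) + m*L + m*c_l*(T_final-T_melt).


Q1 (sensible, solid) = 6.7230 * 2.4750 * 7.3430 = 122.1833 kJ
Q2 (latent) = 6.7230 * 242.1050 = 1627.6719 kJ
Q3 (sensible, liquid) = 6.7230 * 4.1570 * 12.0020 = 335.4260 kJ
Q_total = 2085.2812 kJ

2085.2812 kJ


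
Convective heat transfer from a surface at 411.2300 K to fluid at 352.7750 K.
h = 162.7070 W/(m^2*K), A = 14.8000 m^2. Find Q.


dT = 58.4550 K
Q = 162.7070 * 14.8000 * 58.4550 = 140763.3577 W

140763.3577 W


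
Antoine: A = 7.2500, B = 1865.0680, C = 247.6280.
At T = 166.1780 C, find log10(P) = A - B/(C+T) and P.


C+T = 413.8060
B/(C+T) = 4.5071
log10(P) = 7.2500 - 4.5071 = 2.7429
P = 10^2.7429 = 553.2135 mmHg

553.2135 mmHg


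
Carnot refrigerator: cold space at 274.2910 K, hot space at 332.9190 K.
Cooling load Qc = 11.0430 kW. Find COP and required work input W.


COP = 274.2910 / 58.6280 = 4.6785
W = 11.0430 / 4.6785 = 2.3604 kW

COP = 4.6785, W = 2.3604 kW


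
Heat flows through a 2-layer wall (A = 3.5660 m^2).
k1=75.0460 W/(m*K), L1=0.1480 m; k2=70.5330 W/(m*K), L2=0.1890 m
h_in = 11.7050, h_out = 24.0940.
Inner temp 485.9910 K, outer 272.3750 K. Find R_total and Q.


R_conv_in = 1/(11.7050*3.5660) = 0.0240
R_1 = 0.1480/(75.0460*3.5660) = 0.0006
R_2 = 0.1890/(70.5330*3.5660) = 0.0008
R_conv_out = 1/(24.0940*3.5660) = 0.0116
R_total = 0.0369 K/W
Q = 213.6160 / 0.0369 = 5788.8753 W

R_total = 0.0369 K/W, Q = 5788.8753 W


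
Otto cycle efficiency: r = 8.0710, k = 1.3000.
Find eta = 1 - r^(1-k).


r^(k-1) = 1.8710
eta = 1 - 1/1.8710 = 0.4655 = 46.5532%

46.5532%


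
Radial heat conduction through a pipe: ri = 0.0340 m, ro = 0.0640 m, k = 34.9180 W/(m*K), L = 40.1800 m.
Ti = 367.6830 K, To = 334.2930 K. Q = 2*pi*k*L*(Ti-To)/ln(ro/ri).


dT = 33.3900 K
ln(ro/ri) = 0.6325
Q = 2*pi*34.9180*40.1800*33.3900 / 0.6325 = 465349.8319 W

465349.8319 W


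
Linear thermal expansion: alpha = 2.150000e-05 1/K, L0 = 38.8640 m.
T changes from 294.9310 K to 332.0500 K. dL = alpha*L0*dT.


dT = 37.1190 K
dL = 2.150000e-05 * 38.8640 * 37.1190 = 0.031016 m
L_final = 38.895016 m

dL = 0.031016 m


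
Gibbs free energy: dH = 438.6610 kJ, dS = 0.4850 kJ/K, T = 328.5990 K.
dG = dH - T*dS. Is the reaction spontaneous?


T*dS = 328.5990 * 0.4850 = 159.3705 kJ
dG = 438.6610 - 159.3705 = 279.2905 kJ (non-spontaneous)

dG = 279.2905 kJ, non-spontaneous


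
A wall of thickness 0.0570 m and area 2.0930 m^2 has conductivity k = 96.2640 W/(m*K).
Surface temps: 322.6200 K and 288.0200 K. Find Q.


dT = 34.6000 K
Q = 96.2640 * 2.0930 * 34.6000 / 0.0570 = 122302.2298 W

122302.2298 W


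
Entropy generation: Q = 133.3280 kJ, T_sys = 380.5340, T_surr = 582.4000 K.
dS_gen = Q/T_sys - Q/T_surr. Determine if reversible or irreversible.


dS_sys = 133.3280/380.5340 = 0.3504 kJ/K
dS_surr = -133.3280/582.4000 = -0.2289 kJ/K
dS_gen = 0.3504 - 0.2289 = 0.1214 kJ/K (irreversible)

dS_gen = 0.1214 kJ/K, irreversible


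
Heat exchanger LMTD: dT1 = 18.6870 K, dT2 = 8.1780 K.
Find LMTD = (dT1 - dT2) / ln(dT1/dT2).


dT1/dT2 = 2.2850
ln(dT1/dT2) = 0.8264
LMTD = 10.5090 / 0.8264 = 12.7169 K

12.7169 K


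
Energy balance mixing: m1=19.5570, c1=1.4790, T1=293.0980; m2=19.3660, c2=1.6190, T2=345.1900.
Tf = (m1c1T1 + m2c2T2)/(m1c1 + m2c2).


num = 19300.7352
den = 60.2784
Tf = 320.1935 K

320.1935 K


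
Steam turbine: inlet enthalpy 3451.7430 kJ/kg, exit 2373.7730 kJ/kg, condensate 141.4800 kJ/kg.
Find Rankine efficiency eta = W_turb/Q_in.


W = 1077.9700 kJ/kg
Q_in = 3310.2630 kJ/kg
eta = 0.3256 = 32.5645%

eta = 32.5645%


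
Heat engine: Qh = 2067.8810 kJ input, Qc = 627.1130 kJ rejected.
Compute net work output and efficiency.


W = 2067.8810 - 627.1130 = 1440.7680 kJ
eta = 1440.7680 / 2067.8810 = 0.6967 = 69.6736%

W = 1440.7680 kJ, eta = 69.6736%


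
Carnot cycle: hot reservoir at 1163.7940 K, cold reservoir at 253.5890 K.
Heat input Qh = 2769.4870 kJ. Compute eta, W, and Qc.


eta = 1 - 253.5890/1163.7940 = 0.7821
W = 0.7821 * 2769.4870 = 2166.0199 kJ
Qc = 2769.4870 - 2166.0199 = 603.4671 kJ

eta = 78.2101%, W = 2166.0199 kJ, Qc = 603.4671 kJ


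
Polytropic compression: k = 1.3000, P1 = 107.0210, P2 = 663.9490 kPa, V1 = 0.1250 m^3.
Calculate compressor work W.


(k-1)/k = 0.2308
(P2/P1)^exp = 1.5238
W = 4.3333 * 107.0210 * 0.1250 * (1.5238 - 1) = 30.3635 kJ

30.3635 kJ


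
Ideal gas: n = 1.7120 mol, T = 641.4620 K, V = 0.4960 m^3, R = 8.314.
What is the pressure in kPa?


P = nRT/V = 1.7120 * 8.314 * 641.4620 / 0.4960
= 9130.2930 / 0.4960 = 18407.8488 Pa = 18.4078 kPa

18.4078 kPa


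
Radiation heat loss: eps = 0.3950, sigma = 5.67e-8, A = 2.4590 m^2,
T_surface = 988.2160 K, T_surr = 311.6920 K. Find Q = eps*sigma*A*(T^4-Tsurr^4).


T^4 = 9.5369e+11
Tsurr^4 = 9.4385e+09
Q = 0.3950 * 5.67e-8 * 2.4590 * 9.4425e+11 = 52002.7929 W

52002.7929 W


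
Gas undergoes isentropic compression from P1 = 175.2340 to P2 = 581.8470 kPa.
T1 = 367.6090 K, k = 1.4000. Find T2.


(k-1)/k = 0.2857
(P2/P1)^exp = 1.4090
T2 = 367.6090 * 1.4090 = 517.9617 K

517.9617 K


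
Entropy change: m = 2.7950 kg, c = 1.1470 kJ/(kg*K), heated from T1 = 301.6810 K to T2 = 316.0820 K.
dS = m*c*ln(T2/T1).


T2/T1 = 1.0477
ln(T2/T1) = 0.0466
dS = 2.7950 * 1.1470 * 0.0466 = 0.1495 kJ/K

0.1495 kJ/K


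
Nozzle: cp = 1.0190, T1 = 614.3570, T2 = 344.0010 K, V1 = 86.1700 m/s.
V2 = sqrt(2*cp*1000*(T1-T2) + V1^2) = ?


dT = 270.3560 K
2*cp*1000*dT = 550985.5280
V1^2 = 7425.2689
V2 = sqrt(558410.7969) = 747.2689 m/s

747.2689 m/s


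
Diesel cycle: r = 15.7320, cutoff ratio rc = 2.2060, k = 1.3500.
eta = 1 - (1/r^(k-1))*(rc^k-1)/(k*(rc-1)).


r^(k-1) = 2.6235
rc^k = 2.9098
eta = 0.5529 = 55.2865%

55.2865%


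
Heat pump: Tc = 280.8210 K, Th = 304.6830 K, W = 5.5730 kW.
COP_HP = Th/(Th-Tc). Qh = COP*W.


COP = 304.6830 / 23.8620 = 12.7685
Qh = 12.7685 * 5.5730 = 71.1591 kW

COP = 12.7685, Qh = 71.1591 kW


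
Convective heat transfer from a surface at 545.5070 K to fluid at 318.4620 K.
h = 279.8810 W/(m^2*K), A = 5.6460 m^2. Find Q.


dT = 227.0450 K
Q = 279.8810 * 5.6460 * 227.0450 = 358778.3540 W

358778.3540 W


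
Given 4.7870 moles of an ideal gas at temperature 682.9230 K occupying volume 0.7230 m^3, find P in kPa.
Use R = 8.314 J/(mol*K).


P = nRT/V = 4.7870 * 8.314 * 682.9230 / 0.7230
= 27179.7331 / 0.7230 = 37592.9918 Pa = 37.5930 kPa

37.5930 kPa


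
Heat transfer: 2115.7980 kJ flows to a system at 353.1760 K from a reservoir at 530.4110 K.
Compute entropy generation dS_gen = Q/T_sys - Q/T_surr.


dS_sys = 2115.7980/353.1760 = 5.9908 kJ/K
dS_surr = -2115.7980/530.4110 = -3.9890 kJ/K
dS_gen = 5.9908 - 3.9890 = 2.0018 kJ/K (irreversible)

dS_gen = 2.0018 kJ/K, irreversible


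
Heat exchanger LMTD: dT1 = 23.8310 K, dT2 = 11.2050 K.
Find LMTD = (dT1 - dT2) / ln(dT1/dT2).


dT1/dT2 = 2.1268
ln(dT1/dT2) = 0.7546
LMTD = 12.6260 / 0.7546 = 16.7314 K

16.7314 K


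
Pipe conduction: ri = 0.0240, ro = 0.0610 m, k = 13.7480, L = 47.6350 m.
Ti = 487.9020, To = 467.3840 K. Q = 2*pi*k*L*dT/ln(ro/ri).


dT = 20.5180 K
ln(ro/ri) = 0.9328
Q = 2*pi*13.7480*47.6350*20.5180 / 0.9328 = 90507.1151 W

90507.1151 W


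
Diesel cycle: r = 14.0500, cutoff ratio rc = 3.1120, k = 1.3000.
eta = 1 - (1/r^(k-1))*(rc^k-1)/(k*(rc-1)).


r^(k-1) = 2.2095
rc^k = 4.3747
eta = 0.4437 = 44.3713%

44.3713%


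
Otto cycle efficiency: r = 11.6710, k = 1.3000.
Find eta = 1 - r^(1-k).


r^(k-1) = 2.0899
eta = 1 - 1/2.0899 = 0.5215 = 52.1516%

52.1516%


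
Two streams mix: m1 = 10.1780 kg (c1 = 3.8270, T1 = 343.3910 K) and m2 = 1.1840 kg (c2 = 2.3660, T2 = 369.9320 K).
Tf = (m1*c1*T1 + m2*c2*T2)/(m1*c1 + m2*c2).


num = 14411.8004
den = 41.7526
Tf = 345.1717 K

345.1717 K


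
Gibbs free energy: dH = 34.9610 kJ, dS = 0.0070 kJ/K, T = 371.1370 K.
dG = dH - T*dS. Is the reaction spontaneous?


T*dS = 371.1370 * 0.0070 = 2.5980 kJ
dG = 34.9610 - 2.5980 = 32.3630 kJ (non-spontaneous)

dG = 32.3630 kJ, non-spontaneous


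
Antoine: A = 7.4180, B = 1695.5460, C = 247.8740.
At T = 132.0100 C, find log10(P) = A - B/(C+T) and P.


C+T = 379.8840
B/(C+T) = 4.4633
log10(P) = 7.4180 - 4.4633 = 2.9547
P = 10^2.9547 = 900.8954 mmHg

900.8954 mmHg


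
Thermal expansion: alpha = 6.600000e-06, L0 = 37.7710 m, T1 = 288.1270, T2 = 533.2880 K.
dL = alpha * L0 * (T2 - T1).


dT = 245.1610 K
dL = 6.600000e-06 * 37.7710 * 245.1610 = 0.061116 m
L_final = 37.832116 m

dL = 0.061116 m


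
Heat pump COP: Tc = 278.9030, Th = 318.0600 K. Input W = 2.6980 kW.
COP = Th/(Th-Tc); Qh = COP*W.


COP = 318.0600 / 39.1570 = 8.1227
Qh = 8.1227 * 2.6980 = 21.9150 kW

COP = 8.1227, Qh = 21.9150 kW


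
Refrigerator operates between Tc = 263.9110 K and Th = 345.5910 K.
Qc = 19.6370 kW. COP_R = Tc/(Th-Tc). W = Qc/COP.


COP = 263.9110 / 81.6800 = 3.2310
W = 19.6370 / 3.2310 = 6.0776 kW

COP = 3.2310, W = 6.0776 kW


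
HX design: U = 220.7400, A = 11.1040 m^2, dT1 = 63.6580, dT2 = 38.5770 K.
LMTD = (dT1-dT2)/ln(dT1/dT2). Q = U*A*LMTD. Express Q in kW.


LMTD = 50.0750 K
Q = 220.7400 * 11.1040 * 50.0750 = 122738.6647 W = 122.7387 kW

122.7387 kW


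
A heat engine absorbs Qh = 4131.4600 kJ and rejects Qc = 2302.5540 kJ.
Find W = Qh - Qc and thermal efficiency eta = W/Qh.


W = 4131.4600 - 2302.5540 = 1828.9060 kJ
eta = 1828.9060 / 4131.4600 = 0.4427 = 44.2678%

W = 1828.9060 kJ, eta = 44.2678%


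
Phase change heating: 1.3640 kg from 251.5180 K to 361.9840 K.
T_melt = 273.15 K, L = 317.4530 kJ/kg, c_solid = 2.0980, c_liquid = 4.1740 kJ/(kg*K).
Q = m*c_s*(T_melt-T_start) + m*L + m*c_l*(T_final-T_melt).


Q1 (sensible, solid) = 1.3640 * 2.0980 * 21.6320 = 61.9037 kJ
Q2 (latent) = 1.3640 * 317.4530 = 433.0059 kJ
Q3 (sensible, liquid) = 1.3640 * 4.1740 * 88.8340 = 505.7618 kJ
Q_total = 1000.6714 kJ

1000.6714 kJ


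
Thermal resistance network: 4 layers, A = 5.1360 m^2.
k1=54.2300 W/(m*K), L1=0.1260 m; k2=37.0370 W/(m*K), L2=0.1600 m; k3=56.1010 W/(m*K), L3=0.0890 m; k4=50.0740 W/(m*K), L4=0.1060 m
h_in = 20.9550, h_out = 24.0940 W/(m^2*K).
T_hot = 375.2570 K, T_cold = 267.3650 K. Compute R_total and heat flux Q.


R_conv_in = 1/(20.9550*5.1360) = 0.0093
R_1 = 0.1260/(54.2300*5.1360) = 0.0005
R_2 = 0.1600/(37.0370*5.1360) = 0.0008
R_3 = 0.0890/(56.1010*5.1360) = 0.0003
R_4 = 0.1060/(50.0740*5.1360) = 0.0004
R_conv_out = 1/(24.0940*5.1360) = 0.0081
R_total = 0.0194 K/W
Q = 107.8920 / 0.0194 = 5565.1436 W

R_total = 0.0194 K/W, Q = 5565.1436 W


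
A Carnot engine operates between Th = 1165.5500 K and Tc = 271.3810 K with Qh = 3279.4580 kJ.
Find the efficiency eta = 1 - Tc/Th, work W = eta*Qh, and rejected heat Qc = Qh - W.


eta = 1 - 271.3810/1165.5500 = 0.7672
W = 0.7672 * 3279.4580 = 2515.8849 kJ
Qc = 3279.4580 - 2515.8849 = 763.5731 kJ

eta = 76.7165%, W = 2515.8849 kJ, Qc = 763.5731 kJ


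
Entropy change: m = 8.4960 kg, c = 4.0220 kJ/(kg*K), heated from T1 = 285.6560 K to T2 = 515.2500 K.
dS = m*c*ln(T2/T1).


T2/T1 = 1.8037
ln(T2/T1) = 0.5899
dS = 8.4960 * 4.0220 * 0.5899 = 20.1562 kJ/K

20.1562 kJ/K


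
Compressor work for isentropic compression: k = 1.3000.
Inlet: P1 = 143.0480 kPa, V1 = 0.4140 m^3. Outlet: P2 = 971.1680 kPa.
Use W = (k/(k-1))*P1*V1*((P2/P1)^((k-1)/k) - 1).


(k-1)/k = 0.2308
(P2/P1)^exp = 1.5558
W = 4.3333 * 143.0480 * 0.4140 * (1.5558 - 1) = 142.6366 kJ

142.6366 kJ


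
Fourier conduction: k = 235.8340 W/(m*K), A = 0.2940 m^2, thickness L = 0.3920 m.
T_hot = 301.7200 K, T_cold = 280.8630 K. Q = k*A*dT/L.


dT = 20.8570 K
Q = 235.8340 * 0.2940 * 20.8570 / 0.3920 = 3689.0923 W

3689.0923 W


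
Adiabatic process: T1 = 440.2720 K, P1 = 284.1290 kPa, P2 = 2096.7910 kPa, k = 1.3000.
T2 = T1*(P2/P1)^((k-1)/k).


(k-1)/k = 0.2308
(P2/P1)^exp = 1.5860
T2 = 440.2720 * 1.5860 = 698.2933 K

698.2933 K


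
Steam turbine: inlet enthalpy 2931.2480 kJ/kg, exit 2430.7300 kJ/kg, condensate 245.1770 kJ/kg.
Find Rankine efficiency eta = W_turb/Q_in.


W = 500.5180 kJ/kg
Q_in = 2686.0710 kJ/kg
eta = 0.1863 = 18.6338%

eta = 18.6338%


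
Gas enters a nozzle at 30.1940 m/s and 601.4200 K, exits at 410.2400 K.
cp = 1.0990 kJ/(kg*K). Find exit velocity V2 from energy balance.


dT = 191.1800 K
2*cp*1000*dT = 420213.6400
V1^2 = 911.6776
V2 = sqrt(421125.3176) = 648.9417 m/s

648.9417 m/s


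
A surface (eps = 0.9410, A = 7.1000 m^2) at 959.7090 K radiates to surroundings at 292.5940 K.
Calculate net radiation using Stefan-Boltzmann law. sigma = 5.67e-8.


T^4 = 8.4832e+11
Tsurr^4 = 7.3293e+09
Q = 0.9410 * 5.67e-8 * 7.1000 * 8.4099e+11 = 318581.6691 W

318581.6691 W


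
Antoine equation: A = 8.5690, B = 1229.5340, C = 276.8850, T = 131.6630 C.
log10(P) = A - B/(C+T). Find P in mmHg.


C+T = 408.5480
B/(C+T) = 3.0095
log10(P) = 8.5690 - 3.0095 = 5.5595
P = 10^5.5595 = 362642.3121 mmHg

362642.3121 mmHg


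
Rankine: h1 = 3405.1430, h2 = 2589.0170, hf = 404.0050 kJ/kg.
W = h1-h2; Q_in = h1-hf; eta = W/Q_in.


W = 816.1260 kJ/kg
Q_in = 3001.1380 kJ/kg
eta = 0.2719 = 27.1939%

eta = 27.1939%


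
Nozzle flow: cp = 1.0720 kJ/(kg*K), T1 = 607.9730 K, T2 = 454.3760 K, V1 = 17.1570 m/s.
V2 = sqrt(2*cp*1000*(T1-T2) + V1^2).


dT = 153.5970 K
2*cp*1000*dT = 329311.9680
V1^2 = 294.3626
V2 = sqrt(329606.3306) = 574.1135 m/s

574.1135 m/s


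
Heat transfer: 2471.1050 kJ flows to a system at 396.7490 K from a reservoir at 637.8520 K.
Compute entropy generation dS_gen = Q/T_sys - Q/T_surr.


dS_sys = 2471.1050/396.7490 = 6.2284 kJ/K
dS_surr = -2471.1050/637.8520 = -3.8741 kJ/K
dS_gen = 6.2284 - 3.8741 = 2.3543 kJ/K (irreversible)

dS_gen = 2.3543 kJ/K, irreversible


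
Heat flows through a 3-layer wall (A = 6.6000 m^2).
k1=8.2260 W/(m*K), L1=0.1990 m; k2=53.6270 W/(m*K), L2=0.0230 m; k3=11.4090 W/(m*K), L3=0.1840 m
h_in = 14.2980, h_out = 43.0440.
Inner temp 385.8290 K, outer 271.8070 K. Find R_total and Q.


R_conv_in = 1/(14.2980*6.6000) = 0.0106
R_1 = 0.1990/(8.2260*6.6000) = 0.0037
R_2 = 0.0230/(53.6270*6.6000) = 6.4983e-05
R_3 = 0.1840/(11.4090*6.6000) = 0.0024
R_conv_out = 1/(43.0440*6.6000) = 0.0035
R_total = 0.0203 K/W
Q = 114.0220 / 0.0203 = 5619.3643 W

R_total = 0.0203 K/W, Q = 5619.3643 W


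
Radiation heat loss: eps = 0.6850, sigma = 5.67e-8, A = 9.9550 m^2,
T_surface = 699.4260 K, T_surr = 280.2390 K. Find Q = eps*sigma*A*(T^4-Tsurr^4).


T^4 = 2.3931e+11
Tsurr^4 = 6.1676e+09
Q = 0.6850 * 5.67e-8 * 9.9550 * 2.3315e+11 = 90145.2020 W

90145.2020 W


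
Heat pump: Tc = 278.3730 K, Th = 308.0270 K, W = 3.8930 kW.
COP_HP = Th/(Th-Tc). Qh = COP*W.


COP = 308.0270 / 29.6540 = 10.3874
Qh = 10.3874 * 3.8930 = 40.4380 kW

COP = 10.3874, Qh = 40.4380 kW


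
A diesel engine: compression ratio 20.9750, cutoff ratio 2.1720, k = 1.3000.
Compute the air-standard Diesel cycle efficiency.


r^(k-1) = 2.4918
rc^k = 2.7411
eta = 0.5414 = 54.1403%

54.1403%


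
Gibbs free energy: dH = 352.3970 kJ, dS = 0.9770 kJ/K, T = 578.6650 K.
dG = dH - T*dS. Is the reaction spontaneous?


T*dS = 578.6650 * 0.9770 = 565.3557 kJ
dG = 352.3970 - 565.3557 = -212.9587 kJ (spontaneous)

dG = -212.9587 kJ, spontaneous


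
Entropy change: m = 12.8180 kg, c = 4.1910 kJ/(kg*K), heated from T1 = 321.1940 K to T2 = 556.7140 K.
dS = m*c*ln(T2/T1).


T2/T1 = 1.7333
ln(T2/T1) = 0.5500
dS = 12.8180 * 4.1910 * 0.5500 = 29.5465 kJ/K

29.5465 kJ/K


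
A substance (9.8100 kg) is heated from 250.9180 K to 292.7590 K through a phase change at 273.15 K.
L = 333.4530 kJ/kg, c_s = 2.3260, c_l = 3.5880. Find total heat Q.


Q1 (sensible, solid) = 9.8100 * 2.3260 * 22.2320 = 507.2911 kJ
Q2 (latent) = 9.8100 * 333.4530 = 3271.1739 kJ
Q3 (sensible, liquid) = 9.8100 * 3.5880 * 19.6090 = 690.2031 kJ
Q_total = 4468.6681 kJ

4468.6681 kJ


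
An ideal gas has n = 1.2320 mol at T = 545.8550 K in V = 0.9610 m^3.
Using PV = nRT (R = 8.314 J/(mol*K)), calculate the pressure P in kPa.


P = nRT/V = 1.2320 * 8.314 * 545.8550 / 0.9610
= 5591.1098 / 0.9610 = 5818.0123 Pa = 5.8180 kPa

5.8180 kPa


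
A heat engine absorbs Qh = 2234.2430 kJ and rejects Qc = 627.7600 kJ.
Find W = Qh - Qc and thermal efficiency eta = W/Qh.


W = 2234.2430 - 627.7600 = 1606.4830 kJ
eta = 1606.4830 / 2234.2430 = 0.7190 = 71.9028%

W = 1606.4830 kJ, eta = 71.9028%


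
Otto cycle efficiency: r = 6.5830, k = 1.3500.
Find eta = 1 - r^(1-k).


r^(k-1) = 1.9340
eta = 1 - 1/1.9340 = 0.4829 = 48.2927%

48.2927%


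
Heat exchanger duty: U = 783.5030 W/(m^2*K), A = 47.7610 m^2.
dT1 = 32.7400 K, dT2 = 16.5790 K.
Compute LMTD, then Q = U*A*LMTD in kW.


LMTD = 23.7501 K
Q = 783.5030 * 47.7610 * 23.7501 = 888749.2221 W = 888.7492 kW

888.7492 kW


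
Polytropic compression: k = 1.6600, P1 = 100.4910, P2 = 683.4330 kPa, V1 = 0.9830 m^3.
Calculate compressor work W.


(k-1)/k = 0.3976
(P2/P1)^exp = 2.1430
W = 2.5152 * 100.4910 * 0.9830 * (2.1430 - 1) = 283.9811 kJ

283.9811 kJ


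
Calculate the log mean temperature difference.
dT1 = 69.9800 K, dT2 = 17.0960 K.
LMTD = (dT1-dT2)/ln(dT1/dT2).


dT1/dT2 = 4.0934
ln(dT1/dT2) = 1.4094
LMTD = 52.8840 / 1.4094 = 37.5233 K

37.5233 K


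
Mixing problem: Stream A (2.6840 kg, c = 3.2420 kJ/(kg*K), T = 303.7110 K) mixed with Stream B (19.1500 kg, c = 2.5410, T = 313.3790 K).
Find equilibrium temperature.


num = 17891.8189
den = 57.3617
Tf = 311.9124 K

311.9124 K


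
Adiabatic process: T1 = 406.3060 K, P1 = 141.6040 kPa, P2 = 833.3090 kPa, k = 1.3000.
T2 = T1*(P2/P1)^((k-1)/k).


(k-1)/k = 0.2308
(P2/P1)^exp = 1.5053
T2 = 406.3060 * 1.5053 = 611.6224 K

611.6224 K


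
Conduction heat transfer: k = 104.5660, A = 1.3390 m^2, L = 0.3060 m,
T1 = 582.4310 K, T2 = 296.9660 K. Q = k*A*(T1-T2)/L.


dT = 285.4650 K
Q = 104.5660 * 1.3390 * 285.4650 / 0.3060 = 130617.8449 W

130617.8449 W


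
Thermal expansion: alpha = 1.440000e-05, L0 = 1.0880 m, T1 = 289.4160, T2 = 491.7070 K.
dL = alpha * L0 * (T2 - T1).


dT = 202.2910 K
dL = 1.440000e-05 * 1.0880 * 202.2910 = 0.003169 m
L_final = 1.091169 m

dL = 0.003169 m


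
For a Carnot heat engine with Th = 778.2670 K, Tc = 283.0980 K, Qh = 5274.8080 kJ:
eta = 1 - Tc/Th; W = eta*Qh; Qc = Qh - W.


eta = 1 - 283.0980/778.2670 = 0.6362
W = 0.6362 * 5274.8080 = 3356.0737 kJ
Qc = 5274.8080 - 3356.0737 = 1918.7343 kJ

eta = 63.6246%, W = 3356.0737 kJ, Qc = 1918.7343 kJ


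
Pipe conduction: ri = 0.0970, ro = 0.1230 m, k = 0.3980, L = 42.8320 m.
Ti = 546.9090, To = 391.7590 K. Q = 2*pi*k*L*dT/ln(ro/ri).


dT = 155.1500 K
ln(ro/ri) = 0.2375
Q = 2*pi*0.3980*42.8320*155.1500 / 0.2375 = 69979.0667 W

69979.0667 W


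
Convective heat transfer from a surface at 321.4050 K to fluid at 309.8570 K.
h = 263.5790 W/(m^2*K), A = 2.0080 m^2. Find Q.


dT = 11.5480 K
Q = 263.5790 * 2.0080 * 11.5480 = 6111.9711 W

6111.9711 W


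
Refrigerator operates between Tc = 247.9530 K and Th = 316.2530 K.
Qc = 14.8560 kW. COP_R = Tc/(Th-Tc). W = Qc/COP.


COP = 247.9530 / 68.3000 = 3.6304
W = 14.8560 / 3.6304 = 4.0922 kW

COP = 3.6304, W = 4.0922 kW


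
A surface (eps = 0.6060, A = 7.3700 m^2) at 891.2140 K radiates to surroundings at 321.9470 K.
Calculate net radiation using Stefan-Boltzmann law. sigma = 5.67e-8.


T^4 = 6.3085e+11
Tsurr^4 = 1.0743e+10
Q = 0.6060 * 5.67e-8 * 7.3700 * 6.2011e+11 = 157033.2155 W

157033.2155 W


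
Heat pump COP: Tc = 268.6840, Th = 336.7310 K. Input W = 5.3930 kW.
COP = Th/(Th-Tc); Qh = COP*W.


COP = 336.7310 / 68.0470 = 4.9485
Qh = 4.9485 * 5.3930 = 26.6873 kW

COP = 4.9485, Qh = 26.6873 kW


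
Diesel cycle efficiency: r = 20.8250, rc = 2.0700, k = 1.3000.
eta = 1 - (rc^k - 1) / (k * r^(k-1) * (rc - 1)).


r^(k-1) = 2.4864
rc^k = 2.5749
eta = 0.5446 = 54.4643%

54.4643%


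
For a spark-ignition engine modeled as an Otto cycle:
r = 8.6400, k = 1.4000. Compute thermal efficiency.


r^(k-1) = 2.3692
eta = 1 - 1/2.3692 = 0.5779 = 57.7920%

57.7920%


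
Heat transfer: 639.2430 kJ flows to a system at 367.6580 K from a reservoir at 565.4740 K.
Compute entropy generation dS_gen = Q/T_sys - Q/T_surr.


dS_sys = 639.2430/367.6580 = 1.7387 kJ/K
dS_surr = -639.2430/565.4740 = -1.1305 kJ/K
dS_gen = 1.7387 - 1.1305 = 0.6082 kJ/K (irreversible)

dS_gen = 0.6082 kJ/K, irreversible


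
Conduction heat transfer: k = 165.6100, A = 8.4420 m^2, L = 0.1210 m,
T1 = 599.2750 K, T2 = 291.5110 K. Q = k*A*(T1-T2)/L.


dT = 307.7640 K
Q = 165.6100 * 8.4420 * 307.7640 / 0.1210 = 3556021.2907 W

3556021.2907 W


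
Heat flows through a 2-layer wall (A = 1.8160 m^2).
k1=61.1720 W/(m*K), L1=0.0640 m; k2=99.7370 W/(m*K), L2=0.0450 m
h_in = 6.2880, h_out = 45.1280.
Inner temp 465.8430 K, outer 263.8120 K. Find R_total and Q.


R_conv_in = 1/(6.2880*1.8160) = 0.0876
R_1 = 0.0640/(61.1720*1.8160) = 0.0006
R_2 = 0.0450/(99.7370*1.8160) = 0.0002
R_conv_out = 1/(45.1280*1.8160) = 0.0122
R_total = 0.1006 K/W
Q = 202.0310 / 0.1006 = 2008.2595 W

R_total = 0.1006 K/W, Q = 2008.2595 W


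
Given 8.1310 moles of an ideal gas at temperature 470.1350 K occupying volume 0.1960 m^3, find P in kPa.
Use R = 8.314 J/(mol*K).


P = nRT/V = 8.1310 * 8.314 * 470.1350 / 0.1960
= 31781.6591 / 0.1960 = 162151.3221 Pa = 162.1513 kPa

162.1513 kPa


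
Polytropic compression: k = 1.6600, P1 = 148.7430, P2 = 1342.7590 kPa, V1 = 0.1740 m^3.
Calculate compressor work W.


(k-1)/k = 0.3976
(P2/P1)^exp = 2.3984
W = 2.5152 * 148.7430 * 0.1740 * (2.3984 - 1) = 91.0295 kJ

91.0295 kJ


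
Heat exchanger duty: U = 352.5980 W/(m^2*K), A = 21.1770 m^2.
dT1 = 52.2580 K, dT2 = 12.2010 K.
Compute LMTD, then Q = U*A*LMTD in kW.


LMTD = 27.5367 K
Q = 352.5980 * 21.1770 * 27.5367 = 205615.9045 W = 205.6159 kW

205.6159 kW


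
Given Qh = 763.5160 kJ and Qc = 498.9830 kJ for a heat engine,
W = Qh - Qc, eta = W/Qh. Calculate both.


W = 763.5160 - 498.9830 = 264.5330 kJ
eta = 264.5330 / 763.5160 = 0.3465 = 34.6467%

W = 264.5330 kJ, eta = 34.6467%


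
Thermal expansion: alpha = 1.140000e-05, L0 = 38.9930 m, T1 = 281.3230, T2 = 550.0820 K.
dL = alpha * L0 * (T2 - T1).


dT = 268.7590 K
dL = 1.140000e-05 * 38.9930 * 268.7590 = 0.119469 m
L_final = 39.112469 m

dL = 0.119469 m


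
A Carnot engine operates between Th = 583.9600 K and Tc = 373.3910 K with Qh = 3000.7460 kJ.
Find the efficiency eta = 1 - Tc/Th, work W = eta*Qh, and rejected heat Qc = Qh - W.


eta = 1 - 373.3910/583.9600 = 0.3606
W = 0.3606 * 3000.7460 = 1082.0332 kJ
Qc = 3000.7460 - 1082.0332 = 1918.7128 kJ

eta = 36.0588%, W = 1082.0332 kJ, Qc = 1918.7128 kJ


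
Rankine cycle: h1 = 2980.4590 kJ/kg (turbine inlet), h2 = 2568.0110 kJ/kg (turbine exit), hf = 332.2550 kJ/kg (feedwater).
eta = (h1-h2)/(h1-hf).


W = 412.4480 kJ/kg
Q_in = 2648.2040 kJ/kg
eta = 0.1557 = 15.5746%

eta = 15.5746%


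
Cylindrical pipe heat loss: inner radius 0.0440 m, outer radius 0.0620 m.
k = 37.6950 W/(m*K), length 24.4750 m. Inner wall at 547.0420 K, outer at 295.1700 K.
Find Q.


dT = 251.8720 K
ln(ro/ri) = 0.3429
Q = 2*pi*37.6950*24.4750*251.8720 / 0.3429 = 4257376.3859 W

4257376.3859 W


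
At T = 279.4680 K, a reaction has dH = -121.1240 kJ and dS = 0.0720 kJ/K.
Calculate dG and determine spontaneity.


T*dS = 279.4680 * 0.0720 = 20.1217 kJ
dG = -121.1240 - 20.1217 = -141.2457 kJ (spontaneous)

dG = -141.2457 kJ, spontaneous


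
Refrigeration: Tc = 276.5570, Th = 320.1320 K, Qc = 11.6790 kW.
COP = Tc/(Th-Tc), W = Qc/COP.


COP = 276.5570 / 43.5750 = 6.3467
W = 11.6790 / 6.3467 = 1.8402 kW

COP = 6.3467, W = 1.8402 kW


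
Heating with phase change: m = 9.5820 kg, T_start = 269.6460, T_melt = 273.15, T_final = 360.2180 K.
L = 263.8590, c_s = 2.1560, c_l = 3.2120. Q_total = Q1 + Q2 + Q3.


Q1 (sensible, solid) = 9.5820 * 2.1560 * 3.5040 = 72.3884 kJ
Q2 (latent) = 9.5820 * 263.8590 = 2528.2969 kJ
Q3 (sensible, liquid) = 9.5820 * 3.2120 * 87.0680 = 2679.7253 kJ
Q_total = 5280.4106 kJ

5280.4106 kJ


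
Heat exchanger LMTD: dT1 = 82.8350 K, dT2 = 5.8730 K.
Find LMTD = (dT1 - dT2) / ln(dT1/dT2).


dT1/dT2 = 14.1044
ln(dT1/dT2) = 2.6465
LMTD = 76.9620 / 2.6465 = 29.0808 K

29.0808 K


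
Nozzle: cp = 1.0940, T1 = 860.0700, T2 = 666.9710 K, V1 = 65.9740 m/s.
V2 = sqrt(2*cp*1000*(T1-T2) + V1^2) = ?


dT = 193.0990 K
2*cp*1000*dT = 422500.6120
V1^2 = 4352.5687
V2 = sqrt(426853.1807) = 653.3400 m/s

653.3400 m/s


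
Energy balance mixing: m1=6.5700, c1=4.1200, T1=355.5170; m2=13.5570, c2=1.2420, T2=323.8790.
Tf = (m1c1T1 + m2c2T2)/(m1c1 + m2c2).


num = 15076.6842
den = 43.9062
Tf = 343.3840 K

343.3840 K


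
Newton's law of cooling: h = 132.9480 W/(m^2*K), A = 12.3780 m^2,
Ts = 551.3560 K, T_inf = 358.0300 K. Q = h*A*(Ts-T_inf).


dT = 193.3260 K
Q = 132.9480 * 12.3780 * 193.3260 = 318143.1319 W

318143.1319 W


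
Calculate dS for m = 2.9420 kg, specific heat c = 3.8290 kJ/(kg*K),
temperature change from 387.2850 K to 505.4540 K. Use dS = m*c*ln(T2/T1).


T2/T1 = 1.3051
ln(T2/T1) = 0.2663
dS = 2.9420 * 3.8290 * 0.2663 = 2.9998 kJ/K

2.9998 kJ/K


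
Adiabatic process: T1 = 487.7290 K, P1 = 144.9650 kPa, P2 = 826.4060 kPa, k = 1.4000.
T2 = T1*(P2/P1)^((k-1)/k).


(k-1)/k = 0.2857
(P2/P1)^exp = 1.6443
T2 = 487.7290 * 1.6443 = 801.9710 K

801.9710 K


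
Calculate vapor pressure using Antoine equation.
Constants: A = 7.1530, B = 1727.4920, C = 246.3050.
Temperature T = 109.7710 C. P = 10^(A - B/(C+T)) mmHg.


C+T = 356.0760
B/(C+T) = 4.8515
log10(P) = 7.1530 - 4.8515 = 2.3015
P = 10^2.3015 = 200.2304 mmHg

200.2304 mmHg


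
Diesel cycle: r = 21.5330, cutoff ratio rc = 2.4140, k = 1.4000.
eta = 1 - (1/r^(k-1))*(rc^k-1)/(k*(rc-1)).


r^(k-1) = 3.4138
rc^k = 3.4343
eta = 0.6398 = 63.9798%

63.9798%


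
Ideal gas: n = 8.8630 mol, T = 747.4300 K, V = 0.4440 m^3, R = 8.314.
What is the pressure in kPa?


P = nRT/V = 8.8630 * 8.314 * 747.4300 / 0.4440
= 55075.8610 / 0.4440 = 124044.7319 Pa = 124.0447 kPa

124.0447 kPa


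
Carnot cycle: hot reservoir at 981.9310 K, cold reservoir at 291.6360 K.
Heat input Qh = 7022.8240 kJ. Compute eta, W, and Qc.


eta = 1 - 291.6360/981.9310 = 0.7030
W = 0.7030 * 7022.8240 = 4937.0274 kJ
Qc = 7022.8240 - 4937.0274 = 2085.7966 kJ

eta = 70.2997%, W = 4937.0274 kJ, Qc = 2085.7966 kJ


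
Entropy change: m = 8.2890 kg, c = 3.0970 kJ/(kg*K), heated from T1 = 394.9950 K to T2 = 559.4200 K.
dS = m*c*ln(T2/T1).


T2/T1 = 1.4163
ln(T2/T1) = 0.3480
dS = 8.2890 * 3.0970 * 0.3480 = 8.9342 kJ/K

8.9342 kJ/K


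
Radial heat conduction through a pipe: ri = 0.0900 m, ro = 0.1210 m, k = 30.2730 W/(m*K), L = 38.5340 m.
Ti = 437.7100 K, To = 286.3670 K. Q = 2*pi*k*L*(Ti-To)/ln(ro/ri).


dT = 151.3430 K
ln(ro/ri) = 0.2960
Q = 2*pi*30.2730*38.5340*151.3430 / 0.2960 = 3747814.7034 W

3747814.7034 W


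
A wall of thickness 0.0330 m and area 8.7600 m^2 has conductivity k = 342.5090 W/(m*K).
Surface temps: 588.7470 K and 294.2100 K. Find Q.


dT = 294.5370 K
Q = 342.5090 * 8.7600 * 294.5370 / 0.0330 = 2.6779e+07 W

2.6779e+07 W


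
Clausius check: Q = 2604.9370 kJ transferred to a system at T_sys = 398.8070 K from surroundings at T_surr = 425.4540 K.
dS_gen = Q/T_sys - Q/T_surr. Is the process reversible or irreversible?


dS_sys = 2604.9370/398.8070 = 6.5318 kJ/K
dS_surr = -2604.9370/425.4540 = -6.1227 kJ/K
dS_gen = 6.5318 - 6.1227 = 0.4091 kJ/K (irreversible)

dS_gen = 0.4091 kJ/K, irreversible


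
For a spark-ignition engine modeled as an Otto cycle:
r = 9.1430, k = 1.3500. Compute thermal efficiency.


r^(k-1) = 2.1696
eta = 1 - 1/2.1696 = 0.5391 = 53.9087%

53.9087%


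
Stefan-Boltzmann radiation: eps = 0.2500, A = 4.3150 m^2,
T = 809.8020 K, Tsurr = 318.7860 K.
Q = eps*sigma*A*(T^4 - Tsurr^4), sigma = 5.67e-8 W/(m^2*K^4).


T^4 = 4.3005e+11
Tsurr^4 = 1.0328e+10
Q = 0.2500 * 5.67e-8 * 4.3150 * 4.1972e+11 = 25672.1603 W

25672.1603 W


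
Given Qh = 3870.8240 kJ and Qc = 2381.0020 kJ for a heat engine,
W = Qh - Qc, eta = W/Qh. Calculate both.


W = 3870.8240 - 2381.0020 = 1489.8220 kJ
eta = 1489.8220 / 3870.8240 = 0.3849 = 38.4885%

W = 1489.8220 kJ, eta = 38.4885%


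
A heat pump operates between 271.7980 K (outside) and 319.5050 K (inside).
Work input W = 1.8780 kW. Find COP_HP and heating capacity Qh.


COP = 319.5050 / 47.7070 = 6.6972
Qh = 6.6972 * 1.8780 = 12.5774 kW

COP = 6.6972, Qh = 12.5774 kW


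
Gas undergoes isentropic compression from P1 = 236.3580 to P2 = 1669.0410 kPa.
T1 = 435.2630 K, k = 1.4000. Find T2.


(k-1)/k = 0.2857
(P2/P1)^exp = 1.7480
T2 = 435.2630 * 1.7480 = 760.8406 K

760.8406 K


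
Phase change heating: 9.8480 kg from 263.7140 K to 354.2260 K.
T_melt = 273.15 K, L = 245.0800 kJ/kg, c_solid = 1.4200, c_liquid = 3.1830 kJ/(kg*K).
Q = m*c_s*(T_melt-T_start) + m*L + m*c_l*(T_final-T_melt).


Q1 (sensible, solid) = 9.8480 * 1.4200 * 9.4360 = 131.9545 kJ
Q2 (latent) = 9.8480 * 245.0800 = 2413.5478 kJ
Q3 (sensible, liquid) = 9.8480 * 3.1830 * 81.0760 = 2541.4232 kJ
Q_total = 5086.9256 kJ

5086.9256 kJ


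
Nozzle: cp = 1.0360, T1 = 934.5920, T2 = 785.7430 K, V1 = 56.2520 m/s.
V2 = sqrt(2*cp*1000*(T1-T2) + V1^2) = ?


dT = 148.8490 K
2*cp*1000*dT = 308415.1280
V1^2 = 3164.2875
V2 = sqrt(311579.4155) = 558.1930 m/s

558.1930 m/s
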